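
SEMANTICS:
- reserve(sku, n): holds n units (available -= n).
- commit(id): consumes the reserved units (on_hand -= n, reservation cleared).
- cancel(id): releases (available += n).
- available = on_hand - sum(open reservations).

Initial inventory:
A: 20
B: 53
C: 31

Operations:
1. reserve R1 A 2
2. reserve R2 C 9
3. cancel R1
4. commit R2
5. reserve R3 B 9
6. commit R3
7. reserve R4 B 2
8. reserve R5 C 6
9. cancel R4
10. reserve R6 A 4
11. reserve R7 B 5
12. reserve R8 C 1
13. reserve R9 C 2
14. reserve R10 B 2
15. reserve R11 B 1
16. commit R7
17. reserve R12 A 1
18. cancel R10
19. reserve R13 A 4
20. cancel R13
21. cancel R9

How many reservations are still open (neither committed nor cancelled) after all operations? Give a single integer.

Answer: 5

Derivation:
Step 1: reserve R1 A 2 -> on_hand[A=20 B=53 C=31] avail[A=18 B=53 C=31] open={R1}
Step 2: reserve R2 C 9 -> on_hand[A=20 B=53 C=31] avail[A=18 B=53 C=22] open={R1,R2}
Step 3: cancel R1 -> on_hand[A=20 B=53 C=31] avail[A=20 B=53 C=22] open={R2}
Step 4: commit R2 -> on_hand[A=20 B=53 C=22] avail[A=20 B=53 C=22] open={}
Step 5: reserve R3 B 9 -> on_hand[A=20 B=53 C=22] avail[A=20 B=44 C=22] open={R3}
Step 6: commit R3 -> on_hand[A=20 B=44 C=22] avail[A=20 B=44 C=22] open={}
Step 7: reserve R4 B 2 -> on_hand[A=20 B=44 C=22] avail[A=20 B=42 C=22] open={R4}
Step 8: reserve R5 C 6 -> on_hand[A=20 B=44 C=22] avail[A=20 B=42 C=16] open={R4,R5}
Step 9: cancel R4 -> on_hand[A=20 B=44 C=22] avail[A=20 B=44 C=16] open={R5}
Step 10: reserve R6 A 4 -> on_hand[A=20 B=44 C=22] avail[A=16 B=44 C=16] open={R5,R6}
Step 11: reserve R7 B 5 -> on_hand[A=20 B=44 C=22] avail[A=16 B=39 C=16] open={R5,R6,R7}
Step 12: reserve R8 C 1 -> on_hand[A=20 B=44 C=22] avail[A=16 B=39 C=15] open={R5,R6,R7,R8}
Step 13: reserve R9 C 2 -> on_hand[A=20 B=44 C=22] avail[A=16 B=39 C=13] open={R5,R6,R7,R8,R9}
Step 14: reserve R10 B 2 -> on_hand[A=20 B=44 C=22] avail[A=16 B=37 C=13] open={R10,R5,R6,R7,R8,R9}
Step 15: reserve R11 B 1 -> on_hand[A=20 B=44 C=22] avail[A=16 B=36 C=13] open={R10,R11,R5,R6,R7,R8,R9}
Step 16: commit R7 -> on_hand[A=20 B=39 C=22] avail[A=16 B=36 C=13] open={R10,R11,R5,R6,R8,R9}
Step 17: reserve R12 A 1 -> on_hand[A=20 B=39 C=22] avail[A=15 B=36 C=13] open={R10,R11,R12,R5,R6,R8,R9}
Step 18: cancel R10 -> on_hand[A=20 B=39 C=22] avail[A=15 B=38 C=13] open={R11,R12,R5,R6,R8,R9}
Step 19: reserve R13 A 4 -> on_hand[A=20 B=39 C=22] avail[A=11 B=38 C=13] open={R11,R12,R13,R5,R6,R8,R9}
Step 20: cancel R13 -> on_hand[A=20 B=39 C=22] avail[A=15 B=38 C=13] open={R11,R12,R5,R6,R8,R9}
Step 21: cancel R9 -> on_hand[A=20 B=39 C=22] avail[A=15 B=38 C=15] open={R11,R12,R5,R6,R8}
Open reservations: ['R11', 'R12', 'R5', 'R6', 'R8'] -> 5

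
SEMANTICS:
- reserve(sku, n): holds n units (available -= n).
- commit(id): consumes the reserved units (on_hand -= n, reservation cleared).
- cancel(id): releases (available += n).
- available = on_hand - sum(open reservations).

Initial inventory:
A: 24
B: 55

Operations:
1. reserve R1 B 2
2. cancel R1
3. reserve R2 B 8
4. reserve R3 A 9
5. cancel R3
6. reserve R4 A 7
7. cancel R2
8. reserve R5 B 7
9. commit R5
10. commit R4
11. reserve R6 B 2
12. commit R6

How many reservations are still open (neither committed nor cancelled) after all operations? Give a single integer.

Step 1: reserve R1 B 2 -> on_hand[A=24 B=55] avail[A=24 B=53] open={R1}
Step 2: cancel R1 -> on_hand[A=24 B=55] avail[A=24 B=55] open={}
Step 3: reserve R2 B 8 -> on_hand[A=24 B=55] avail[A=24 B=47] open={R2}
Step 4: reserve R3 A 9 -> on_hand[A=24 B=55] avail[A=15 B=47] open={R2,R3}
Step 5: cancel R3 -> on_hand[A=24 B=55] avail[A=24 B=47] open={R2}
Step 6: reserve R4 A 7 -> on_hand[A=24 B=55] avail[A=17 B=47] open={R2,R4}
Step 7: cancel R2 -> on_hand[A=24 B=55] avail[A=17 B=55] open={R4}
Step 8: reserve R5 B 7 -> on_hand[A=24 B=55] avail[A=17 B=48] open={R4,R5}
Step 9: commit R5 -> on_hand[A=24 B=48] avail[A=17 B=48] open={R4}
Step 10: commit R4 -> on_hand[A=17 B=48] avail[A=17 B=48] open={}
Step 11: reserve R6 B 2 -> on_hand[A=17 B=48] avail[A=17 B=46] open={R6}
Step 12: commit R6 -> on_hand[A=17 B=46] avail[A=17 B=46] open={}
Open reservations: [] -> 0

Answer: 0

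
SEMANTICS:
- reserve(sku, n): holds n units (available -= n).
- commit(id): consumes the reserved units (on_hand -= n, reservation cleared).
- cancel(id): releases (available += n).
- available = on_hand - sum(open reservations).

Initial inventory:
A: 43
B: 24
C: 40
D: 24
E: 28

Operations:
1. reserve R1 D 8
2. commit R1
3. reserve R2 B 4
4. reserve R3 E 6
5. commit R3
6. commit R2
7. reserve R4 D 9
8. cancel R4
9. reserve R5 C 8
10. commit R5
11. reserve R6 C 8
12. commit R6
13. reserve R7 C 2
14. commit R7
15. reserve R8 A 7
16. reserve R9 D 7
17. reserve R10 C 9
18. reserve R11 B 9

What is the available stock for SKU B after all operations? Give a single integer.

Answer: 11

Derivation:
Step 1: reserve R1 D 8 -> on_hand[A=43 B=24 C=40 D=24 E=28] avail[A=43 B=24 C=40 D=16 E=28] open={R1}
Step 2: commit R1 -> on_hand[A=43 B=24 C=40 D=16 E=28] avail[A=43 B=24 C=40 D=16 E=28] open={}
Step 3: reserve R2 B 4 -> on_hand[A=43 B=24 C=40 D=16 E=28] avail[A=43 B=20 C=40 D=16 E=28] open={R2}
Step 4: reserve R3 E 6 -> on_hand[A=43 B=24 C=40 D=16 E=28] avail[A=43 B=20 C=40 D=16 E=22] open={R2,R3}
Step 5: commit R3 -> on_hand[A=43 B=24 C=40 D=16 E=22] avail[A=43 B=20 C=40 D=16 E=22] open={R2}
Step 6: commit R2 -> on_hand[A=43 B=20 C=40 D=16 E=22] avail[A=43 B=20 C=40 D=16 E=22] open={}
Step 7: reserve R4 D 9 -> on_hand[A=43 B=20 C=40 D=16 E=22] avail[A=43 B=20 C=40 D=7 E=22] open={R4}
Step 8: cancel R4 -> on_hand[A=43 B=20 C=40 D=16 E=22] avail[A=43 B=20 C=40 D=16 E=22] open={}
Step 9: reserve R5 C 8 -> on_hand[A=43 B=20 C=40 D=16 E=22] avail[A=43 B=20 C=32 D=16 E=22] open={R5}
Step 10: commit R5 -> on_hand[A=43 B=20 C=32 D=16 E=22] avail[A=43 B=20 C=32 D=16 E=22] open={}
Step 11: reserve R6 C 8 -> on_hand[A=43 B=20 C=32 D=16 E=22] avail[A=43 B=20 C=24 D=16 E=22] open={R6}
Step 12: commit R6 -> on_hand[A=43 B=20 C=24 D=16 E=22] avail[A=43 B=20 C=24 D=16 E=22] open={}
Step 13: reserve R7 C 2 -> on_hand[A=43 B=20 C=24 D=16 E=22] avail[A=43 B=20 C=22 D=16 E=22] open={R7}
Step 14: commit R7 -> on_hand[A=43 B=20 C=22 D=16 E=22] avail[A=43 B=20 C=22 D=16 E=22] open={}
Step 15: reserve R8 A 7 -> on_hand[A=43 B=20 C=22 D=16 E=22] avail[A=36 B=20 C=22 D=16 E=22] open={R8}
Step 16: reserve R9 D 7 -> on_hand[A=43 B=20 C=22 D=16 E=22] avail[A=36 B=20 C=22 D=9 E=22] open={R8,R9}
Step 17: reserve R10 C 9 -> on_hand[A=43 B=20 C=22 D=16 E=22] avail[A=36 B=20 C=13 D=9 E=22] open={R10,R8,R9}
Step 18: reserve R11 B 9 -> on_hand[A=43 B=20 C=22 D=16 E=22] avail[A=36 B=11 C=13 D=9 E=22] open={R10,R11,R8,R9}
Final available[B] = 11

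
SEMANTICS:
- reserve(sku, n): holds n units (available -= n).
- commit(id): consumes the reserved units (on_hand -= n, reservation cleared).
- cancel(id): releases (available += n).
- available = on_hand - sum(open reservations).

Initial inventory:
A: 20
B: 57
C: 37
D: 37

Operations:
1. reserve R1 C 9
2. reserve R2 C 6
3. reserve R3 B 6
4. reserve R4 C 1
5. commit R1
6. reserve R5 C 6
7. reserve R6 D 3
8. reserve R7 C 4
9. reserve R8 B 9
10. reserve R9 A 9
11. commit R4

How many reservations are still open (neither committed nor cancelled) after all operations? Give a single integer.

Answer: 7

Derivation:
Step 1: reserve R1 C 9 -> on_hand[A=20 B=57 C=37 D=37] avail[A=20 B=57 C=28 D=37] open={R1}
Step 2: reserve R2 C 6 -> on_hand[A=20 B=57 C=37 D=37] avail[A=20 B=57 C=22 D=37] open={R1,R2}
Step 3: reserve R3 B 6 -> on_hand[A=20 B=57 C=37 D=37] avail[A=20 B=51 C=22 D=37] open={R1,R2,R3}
Step 4: reserve R4 C 1 -> on_hand[A=20 B=57 C=37 D=37] avail[A=20 B=51 C=21 D=37] open={R1,R2,R3,R4}
Step 5: commit R1 -> on_hand[A=20 B=57 C=28 D=37] avail[A=20 B=51 C=21 D=37] open={R2,R3,R4}
Step 6: reserve R5 C 6 -> on_hand[A=20 B=57 C=28 D=37] avail[A=20 B=51 C=15 D=37] open={R2,R3,R4,R5}
Step 7: reserve R6 D 3 -> on_hand[A=20 B=57 C=28 D=37] avail[A=20 B=51 C=15 D=34] open={R2,R3,R4,R5,R6}
Step 8: reserve R7 C 4 -> on_hand[A=20 B=57 C=28 D=37] avail[A=20 B=51 C=11 D=34] open={R2,R3,R4,R5,R6,R7}
Step 9: reserve R8 B 9 -> on_hand[A=20 B=57 C=28 D=37] avail[A=20 B=42 C=11 D=34] open={R2,R3,R4,R5,R6,R7,R8}
Step 10: reserve R9 A 9 -> on_hand[A=20 B=57 C=28 D=37] avail[A=11 B=42 C=11 D=34] open={R2,R3,R4,R5,R6,R7,R8,R9}
Step 11: commit R4 -> on_hand[A=20 B=57 C=27 D=37] avail[A=11 B=42 C=11 D=34] open={R2,R3,R5,R6,R7,R8,R9}
Open reservations: ['R2', 'R3', 'R5', 'R6', 'R7', 'R8', 'R9'] -> 7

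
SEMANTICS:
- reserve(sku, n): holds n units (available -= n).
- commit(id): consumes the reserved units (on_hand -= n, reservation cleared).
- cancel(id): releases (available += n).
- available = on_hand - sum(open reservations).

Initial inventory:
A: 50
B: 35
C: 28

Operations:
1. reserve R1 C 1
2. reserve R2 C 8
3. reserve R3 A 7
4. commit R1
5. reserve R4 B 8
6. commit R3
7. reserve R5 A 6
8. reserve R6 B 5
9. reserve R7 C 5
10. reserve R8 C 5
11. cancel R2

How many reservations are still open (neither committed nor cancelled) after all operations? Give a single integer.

Step 1: reserve R1 C 1 -> on_hand[A=50 B=35 C=28] avail[A=50 B=35 C=27] open={R1}
Step 2: reserve R2 C 8 -> on_hand[A=50 B=35 C=28] avail[A=50 B=35 C=19] open={R1,R2}
Step 3: reserve R3 A 7 -> on_hand[A=50 B=35 C=28] avail[A=43 B=35 C=19] open={R1,R2,R3}
Step 4: commit R1 -> on_hand[A=50 B=35 C=27] avail[A=43 B=35 C=19] open={R2,R3}
Step 5: reserve R4 B 8 -> on_hand[A=50 B=35 C=27] avail[A=43 B=27 C=19] open={R2,R3,R4}
Step 6: commit R3 -> on_hand[A=43 B=35 C=27] avail[A=43 B=27 C=19] open={R2,R4}
Step 7: reserve R5 A 6 -> on_hand[A=43 B=35 C=27] avail[A=37 B=27 C=19] open={R2,R4,R5}
Step 8: reserve R6 B 5 -> on_hand[A=43 B=35 C=27] avail[A=37 B=22 C=19] open={R2,R4,R5,R6}
Step 9: reserve R7 C 5 -> on_hand[A=43 B=35 C=27] avail[A=37 B=22 C=14] open={R2,R4,R5,R6,R7}
Step 10: reserve R8 C 5 -> on_hand[A=43 B=35 C=27] avail[A=37 B=22 C=9] open={R2,R4,R5,R6,R7,R8}
Step 11: cancel R2 -> on_hand[A=43 B=35 C=27] avail[A=37 B=22 C=17] open={R4,R5,R6,R7,R8}
Open reservations: ['R4', 'R5', 'R6', 'R7', 'R8'] -> 5

Answer: 5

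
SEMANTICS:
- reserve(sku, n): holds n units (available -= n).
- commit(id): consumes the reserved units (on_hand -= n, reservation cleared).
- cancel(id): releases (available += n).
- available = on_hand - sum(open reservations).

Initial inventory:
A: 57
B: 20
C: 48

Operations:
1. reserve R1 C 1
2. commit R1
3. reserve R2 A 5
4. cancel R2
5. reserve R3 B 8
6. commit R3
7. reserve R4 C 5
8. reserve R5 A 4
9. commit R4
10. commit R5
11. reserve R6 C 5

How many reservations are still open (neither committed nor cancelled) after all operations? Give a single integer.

Step 1: reserve R1 C 1 -> on_hand[A=57 B=20 C=48] avail[A=57 B=20 C=47] open={R1}
Step 2: commit R1 -> on_hand[A=57 B=20 C=47] avail[A=57 B=20 C=47] open={}
Step 3: reserve R2 A 5 -> on_hand[A=57 B=20 C=47] avail[A=52 B=20 C=47] open={R2}
Step 4: cancel R2 -> on_hand[A=57 B=20 C=47] avail[A=57 B=20 C=47] open={}
Step 5: reserve R3 B 8 -> on_hand[A=57 B=20 C=47] avail[A=57 B=12 C=47] open={R3}
Step 6: commit R3 -> on_hand[A=57 B=12 C=47] avail[A=57 B=12 C=47] open={}
Step 7: reserve R4 C 5 -> on_hand[A=57 B=12 C=47] avail[A=57 B=12 C=42] open={R4}
Step 8: reserve R5 A 4 -> on_hand[A=57 B=12 C=47] avail[A=53 B=12 C=42] open={R4,R5}
Step 9: commit R4 -> on_hand[A=57 B=12 C=42] avail[A=53 B=12 C=42] open={R5}
Step 10: commit R5 -> on_hand[A=53 B=12 C=42] avail[A=53 B=12 C=42] open={}
Step 11: reserve R6 C 5 -> on_hand[A=53 B=12 C=42] avail[A=53 B=12 C=37] open={R6}
Open reservations: ['R6'] -> 1

Answer: 1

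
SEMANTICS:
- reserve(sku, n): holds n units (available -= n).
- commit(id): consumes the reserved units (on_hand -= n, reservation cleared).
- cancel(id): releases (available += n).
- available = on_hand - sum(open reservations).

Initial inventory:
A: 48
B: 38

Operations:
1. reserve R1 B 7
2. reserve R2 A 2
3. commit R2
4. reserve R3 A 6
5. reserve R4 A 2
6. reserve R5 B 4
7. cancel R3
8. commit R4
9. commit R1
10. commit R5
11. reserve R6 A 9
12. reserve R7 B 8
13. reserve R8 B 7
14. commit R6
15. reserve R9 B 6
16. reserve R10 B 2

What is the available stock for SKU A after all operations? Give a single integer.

Answer: 35

Derivation:
Step 1: reserve R1 B 7 -> on_hand[A=48 B=38] avail[A=48 B=31] open={R1}
Step 2: reserve R2 A 2 -> on_hand[A=48 B=38] avail[A=46 B=31] open={R1,R2}
Step 3: commit R2 -> on_hand[A=46 B=38] avail[A=46 B=31] open={R1}
Step 4: reserve R3 A 6 -> on_hand[A=46 B=38] avail[A=40 B=31] open={R1,R3}
Step 5: reserve R4 A 2 -> on_hand[A=46 B=38] avail[A=38 B=31] open={R1,R3,R4}
Step 6: reserve R5 B 4 -> on_hand[A=46 B=38] avail[A=38 B=27] open={R1,R3,R4,R5}
Step 7: cancel R3 -> on_hand[A=46 B=38] avail[A=44 B=27] open={R1,R4,R5}
Step 8: commit R4 -> on_hand[A=44 B=38] avail[A=44 B=27] open={R1,R5}
Step 9: commit R1 -> on_hand[A=44 B=31] avail[A=44 B=27] open={R5}
Step 10: commit R5 -> on_hand[A=44 B=27] avail[A=44 B=27] open={}
Step 11: reserve R6 A 9 -> on_hand[A=44 B=27] avail[A=35 B=27] open={R6}
Step 12: reserve R7 B 8 -> on_hand[A=44 B=27] avail[A=35 B=19] open={R6,R7}
Step 13: reserve R8 B 7 -> on_hand[A=44 B=27] avail[A=35 B=12] open={R6,R7,R8}
Step 14: commit R6 -> on_hand[A=35 B=27] avail[A=35 B=12] open={R7,R8}
Step 15: reserve R9 B 6 -> on_hand[A=35 B=27] avail[A=35 B=6] open={R7,R8,R9}
Step 16: reserve R10 B 2 -> on_hand[A=35 B=27] avail[A=35 B=4] open={R10,R7,R8,R9}
Final available[A] = 35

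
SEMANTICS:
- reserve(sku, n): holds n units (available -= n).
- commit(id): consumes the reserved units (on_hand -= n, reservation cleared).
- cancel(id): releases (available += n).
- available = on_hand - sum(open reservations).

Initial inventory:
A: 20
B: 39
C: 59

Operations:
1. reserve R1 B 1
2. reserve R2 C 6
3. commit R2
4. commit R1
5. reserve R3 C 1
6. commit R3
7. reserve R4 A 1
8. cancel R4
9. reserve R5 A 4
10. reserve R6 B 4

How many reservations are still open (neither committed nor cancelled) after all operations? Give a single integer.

Answer: 2

Derivation:
Step 1: reserve R1 B 1 -> on_hand[A=20 B=39 C=59] avail[A=20 B=38 C=59] open={R1}
Step 2: reserve R2 C 6 -> on_hand[A=20 B=39 C=59] avail[A=20 B=38 C=53] open={R1,R2}
Step 3: commit R2 -> on_hand[A=20 B=39 C=53] avail[A=20 B=38 C=53] open={R1}
Step 4: commit R1 -> on_hand[A=20 B=38 C=53] avail[A=20 B=38 C=53] open={}
Step 5: reserve R3 C 1 -> on_hand[A=20 B=38 C=53] avail[A=20 B=38 C=52] open={R3}
Step 6: commit R3 -> on_hand[A=20 B=38 C=52] avail[A=20 B=38 C=52] open={}
Step 7: reserve R4 A 1 -> on_hand[A=20 B=38 C=52] avail[A=19 B=38 C=52] open={R4}
Step 8: cancel R4 -> on_hand[A=20 B=38 C=52] avail[A=20 B=38 C=52] open={}
Step 9: reserve R5 A 4 -> on_hand[A=20 B=38 C=52] avail[A=16 B=38 C=52] open={R5}
Step 10: reserve R6 B 4 -> on_hand[A=20 B=38 C=52] avail[A=16 B=34 C=52] open={R5,R6}
Open reservations: ['R5', 'R6'] -> 2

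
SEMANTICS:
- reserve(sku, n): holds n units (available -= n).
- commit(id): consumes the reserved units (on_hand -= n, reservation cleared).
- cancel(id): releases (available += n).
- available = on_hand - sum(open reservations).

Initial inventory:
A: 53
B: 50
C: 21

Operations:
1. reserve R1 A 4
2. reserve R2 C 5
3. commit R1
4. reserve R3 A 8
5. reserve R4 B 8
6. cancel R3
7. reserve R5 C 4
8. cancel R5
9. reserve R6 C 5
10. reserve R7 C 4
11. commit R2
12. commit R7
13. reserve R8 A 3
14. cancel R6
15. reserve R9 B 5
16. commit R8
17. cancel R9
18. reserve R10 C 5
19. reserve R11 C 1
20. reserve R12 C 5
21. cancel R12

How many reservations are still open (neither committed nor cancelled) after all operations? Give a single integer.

Answer: 3

Derivation:
Step 1: reserve R1 A 4 -> on_hand[A=53 B=50 C=21] avail[A=49 B=50 C=21] open={R1}
Step 2: reserve R2 C 5 -> on_hand[A=53 B=50 C=21] avail[A=49 B=50 C=16] open={R1,R2}
Step 3: commit R1 -> on_hand[A=49 B=50 C=21] avail[A=49 B=50 C=16] open={R2}
Step 4: reserve R3 A 8 -> on_hand[A=49 B=50 C=21] avail[A=41 B=50 C=16] open={R2,R3}
Step 5: reserve R4 B 8 -> on_hand[A=49 B=50 C=21] avail[A=41 B=42 C=16] open={R2,R3,R4}
Step 6: cancel R3 -> on_hand[A=49 B=50 C=21] avail[A=49 B=42 C=16] open={R2,R4}
Step 7: reserve R5 C 4 -> on_hand[A=49 B=50 C=21] avail[A=49 B=42 C=12] open={R2,R4,R5}
Step 8: cancel R5 -> on_hand[A=49 B=50 C=21] avail[A=49 B=42 C=16] open={R2,R4}
Step 9: reserve R6 C 5 -> on_hand[A=49 B=50 C=21] avail[A=49 B=42 C=11] open={R2,R4,R6}
Step 10: reserve R7 C 4 -> on_hand[A=49 B=50 C=21] avail[A=49 B=42 C=7] open={R2,R4,R6,R7}
Step 11: commit R2 -> on_hand[A=49 B=50 C=16] avail[A=49 B=42 C=7] open={R4,R6,R7}
Step 12: commit R7 -> on_hand[A=49 B=50 C=12] avail[A=49 B=42 C=7] open={R4,R6}
Step 13: reserve R8 A 3 -> on_hand[A=49 B=50 C=12] avail[A=46 B=42 C=7] open={R4,R6,R8}
Step 14: cancel R6 -> on_hand[A=49 B=50 C=12] avail[A=46 B=42 C=12] open={R4,R8}
Step 15: reserve R9 B 5 -> on_hand[A=49 B=50 C=12] avail[A=46 B=37 C=12] open={R4,R8,R9}
Step 16: commit R8 -> on_hand[A=46 B=50 C=12] avail[A=46 B=37 C=12] open={R4,R9}
Step 17: cancel R9 -> on_hand[A=46 B=50 C=12] avail[A=46 B=42 C=12] open={R4}
Step 18: reserve R10 C 5 -> on_hand[A=46 B=50 C=12] avail[A=46 B=42 C=7] open={R10,R4}
Step 19: reserve R11 C 1 -> on_hand[A=46 B=50 C=12] avail[A=46 B=42 C=6] open={R10,R11,R4}
Step 20: reserve R12 C 5 -> on_hand[A=46 B=50 C=12] avail[A=46 B=42 C=1] open={R10,R11,R12,R4}
Step 21: cancel R12 -> on_hand[A=46 B=50 C=12] avail[A=46 B=42 C=6] open={R10,R11,R4}
Open reservations: ['R10', 'R11', 'R4'] -> 3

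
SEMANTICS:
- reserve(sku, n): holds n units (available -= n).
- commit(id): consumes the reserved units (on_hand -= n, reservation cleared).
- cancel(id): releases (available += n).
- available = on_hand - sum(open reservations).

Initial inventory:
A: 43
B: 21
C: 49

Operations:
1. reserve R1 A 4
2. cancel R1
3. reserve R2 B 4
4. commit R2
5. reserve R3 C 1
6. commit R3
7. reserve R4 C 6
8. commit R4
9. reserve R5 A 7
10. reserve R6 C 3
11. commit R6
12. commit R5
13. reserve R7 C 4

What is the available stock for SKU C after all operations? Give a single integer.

Step 1: reserve R1 A 4 -> on_hand[A=43 B=21 C=49] avail[A=39 B=21 C=49] open={R1}
Step 2: cancel R1 -> on_hand[A=43 B=21 C=49] avail[A=43 B=21 C=49] open={}
Step 3: reserve R2 B 4 -> on_hand[A=43 B=21 C=49] avail[A=43 B=17 C=49] open={R2}
Step 4: commit R2 -> on_hand[A=43 B=17 C=49] avail[A=43 B=17 C=49] open={}
Step 5: reserve R3 C 1 -> on_hand[A=43 B=17 C=49] avail[A=43 B=17 C=48] open={R3}
Step 6: commit R3 -> on_hand[A=43 B=17 C=48] avail[A=43 B=17 C=48] open={}
Step 7: reserve R4 C 6 -> on_hand[A=43 B=17 C=48] avail[A=43 B=17 C=42] open={R4}
Step 8: commit R4 -> on_hand[A=43 B=17 C=42] avail[A=43 B=17 C=42] open={}
Step 9: reserve R5 A 7 -> on_hand[A=43 B=17 C=42] avail[A=36 B=17 C=42] open={R5}
Step 10: reserve R6 C 3 -> on_hand[A=43 B=17 C=42] avail[A=36 B=17 C=39] open={R5,R6}
Step 11: commit R6 -> on_hand[A=43 B=17 C=39] avail[A=36 B=17 C=39] open={R5}
Step 12: commit R5 -> on_hand[A=36 B=17 C=39] avail[A=36 B=17 C=39] open={}
Step 13: reserve R7 C 4 -> on_hand[A=36 B=17 C=39] avail[A=36 B=17 C=35] open={R7}
Final available[C] = 35

Answer: 35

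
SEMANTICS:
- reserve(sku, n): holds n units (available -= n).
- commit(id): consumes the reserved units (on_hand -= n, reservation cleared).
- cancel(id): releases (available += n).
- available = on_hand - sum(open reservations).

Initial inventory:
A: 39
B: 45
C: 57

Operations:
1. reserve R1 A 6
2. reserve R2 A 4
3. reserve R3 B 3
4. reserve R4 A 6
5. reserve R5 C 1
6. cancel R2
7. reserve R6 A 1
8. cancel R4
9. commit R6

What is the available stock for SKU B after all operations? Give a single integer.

Step 1: reserve R1 A 6 -> on_hand[A=39 B=45 C=57] avail[A=33 B=45 C=57] open={R1}
Step 2: reserve R2 A 4 -> on_hand[A=39 B=45 C=57] avail[A=29 B=45 C=57] open={R1,R2}
Step 3: reserve R3 B 3 -> on_hand[A=39 B=45 C=57] avail[A=29 B=42 C=57] open={R1,R2,R3}
Step 4: reserve R4 A 6 -> on_hand[A=39 B=45 C=57] avail[A=23 B=42 C=57] open={R1,R2,R3,R4}
Step 5: reserve R5 C 1 -> on_hand[A=39 B=45 C=57] avail[A=23 B=42 C=56] open={R1,R2,R3,R4,R5}
Step 6: cancel R2 -> on_hand[A=39 B=45 C=57] avail[A=27 B=42 C=56] open={R1,R3,R4,R5}
Step 7: reserve R6 A 1 -> on_hand[A=39 B=45 C=57] avail[A=26 B=42 C=56] open={R1,R3,R4,R5,R6}
Step 8: cancel R4 -> on_hand[A=39 B=45 C=57] avail[A=32 B=42 C=56] open={R1,R3,R5,R6}
Step 9: commit R6 -> on_hand[A=38 B=45 C=57] avail[A=32 B=42 C=56] open={R1,R3,R5}
Final available[B] = 42

Answer: 42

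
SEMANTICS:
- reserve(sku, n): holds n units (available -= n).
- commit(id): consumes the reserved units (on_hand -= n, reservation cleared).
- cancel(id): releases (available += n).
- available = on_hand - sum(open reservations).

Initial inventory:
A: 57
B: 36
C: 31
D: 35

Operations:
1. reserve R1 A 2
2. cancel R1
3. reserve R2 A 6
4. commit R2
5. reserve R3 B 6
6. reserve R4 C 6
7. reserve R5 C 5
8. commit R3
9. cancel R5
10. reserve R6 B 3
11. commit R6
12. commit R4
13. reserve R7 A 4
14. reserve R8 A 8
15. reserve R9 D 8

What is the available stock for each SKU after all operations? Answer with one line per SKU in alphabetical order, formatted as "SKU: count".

Step 1: reserve R1 A 2 -> on_hand[A=57 B=36 C=31 D=35] avail[A=55 B=36 C=31 D=35] open={R1}
Step 2: cancel R1 -> on_hand[A=57 B=36 C=31 D=35] avail[A=57 B=36 C=31 D=35] open={}
Step 3: reserve R2 A 6 -> on_hand[A=57 B=36 C=31 D=35] avail[A=51 B=36 C=31 D=35] open={R2}
Step 4: commit R2 -> on_hand[A=51 B=36 C=31 D=35] avail[A=51 B=36 C=31 D=35] open={}
Step 5: reserve R3 B 6 -> on_hand[A=51 B=36 C=31 D=35] avail[A=51 B=30 C=31 D=35] open={R3}
Step 6: reserve R4 C 6 -> on_hand[A=51 B=36 C=31 D=35] avail[A=51 B=30 C=25 D=35] open={R3,R4}
Step 7: reserve R5 C 5 -> on_hand[A=51 B=36 C=31 D=35] avail[A=51 B=30 C=20 D=35] open={R3,R4,R5}
Step 8: commit R3 -> on_hand[A=51 B=30 C=31 D=35] avail[A=51 B=30 C=20 D=35] open={R4,R5}
Step 9: cancel R5 -> on_hand[A=51 B=30 C=31 D=35] avail[A=51 B=30 C=25 D=35] open={R4}
Step 10: reserve R6 B 3 -> on_hand[A=51 B=30 C=31 D=35] avail[A=51 B=27 C=25 D=35] open={R4,R6}
Step 11: commit R6 -> on_hand[A=51 B=27 C=31 D=35] avail[A=51 B=27 C=25 D=35] open={R4}
Step 12: commit R4 -> on_hand[A=51 B=27 C=25 D=35] avail[A=51 B=27 C=25 D=35] open={}
Step 13: reserve R7 A 4 -> on_hand[A=51 B=27 C=25 D=35] avail[A=47 B=27 C=25 D=35] open={R7}
Step 14: reserve R8 A 8 -> on_hand[A=51 B=27 C=25 D=35] avail[A=39 B=27 C=25 D=35] open={R7,R8}
Step 15: reserve R9 D 8 -> on_hand[A=51 B=27 C=25 D=35] avail[A=39 B=27 C=25 D=27] open={R7,R8,R9}

Answer: A: 39
B: 27
C: 25
D: 27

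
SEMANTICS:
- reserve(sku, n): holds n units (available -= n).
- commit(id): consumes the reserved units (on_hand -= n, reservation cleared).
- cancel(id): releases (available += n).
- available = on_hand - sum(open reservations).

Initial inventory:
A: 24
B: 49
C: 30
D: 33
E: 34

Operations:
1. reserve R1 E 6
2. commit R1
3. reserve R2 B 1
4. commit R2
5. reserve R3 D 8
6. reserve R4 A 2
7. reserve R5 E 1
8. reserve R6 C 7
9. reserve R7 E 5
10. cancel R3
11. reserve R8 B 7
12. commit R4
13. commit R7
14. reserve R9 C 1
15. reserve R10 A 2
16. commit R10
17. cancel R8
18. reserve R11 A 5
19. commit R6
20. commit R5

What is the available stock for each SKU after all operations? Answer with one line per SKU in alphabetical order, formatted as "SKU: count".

Answer: A: 15
B: 48
C: 22
D: 33
E: 22

Derivation:
Step 1: reserve R1 E 6 -> on_hand[A=24 B=49 C=30 D=33 E=34] avail[A=24 B=49 C=30 D=33 E=28] open={R1}
Step 2: commit R1 -> on_hand[A=24 B=49 C=30 D=33 E=28] avail[A=24 B=49 C=30 D=33 E=28] open={}
Step 3: reserve R2 B 1 -> on_hand[A=24 B=49 C=30 D=33 E=28] avail[A=24 B=48 C=30 D=33 E=28] open={R2}
Step 4: commit R2 -> on_hand[A=24 B=48 C=30 D=33 E=28] avail[A=24 B=48 C=30 D=33 E=28] open={}
Step 5: reserve R3 D 8 -> on_hand[A=24 B=48 C=30 D=33 E=28] avail[A=24 B=48 C=30 D=25 E=28] open={R3}
Step 6: reserve R4 A 2 -> on_hand[A=24 B=48 C=30 D=33 E=28] avail[A=22 B=48 C=30 D=25 E=28] open={R3,R4}
Step 7: reserve R5 E 1 -> on_hand[A=24 B=48 C=30 D=33 E=28] avail[A=22 B=48 C=30 D=25 E=27] open={R3,R4,R5}
Step 8: reserve R6 C 7 -> on_hand[A=24 B=48 C=30 D=33 E=28] avail[A=22 B=48 C=23 D=25 E=27] open={R3,R4,R5,R6}
Step 9: reserve R7 E 5 -> on_hand[A=24 B=48 C=30 D=33 E=28] avail[A=22 B=48 C=23 D=25 E=22] open={R3,R4,R5,R6,R7}
Step 10: cancel R3 -> on_hand[A=24 B=48 C=30 D=33 E=28] avail[A=22 B=48 C=23 D=33 E=22] open={R4,R5,R6,R7}
Step 11: reserve R8 B 7 -> on_hand[A=24 B=48 C=30 D=33 E=28] avail[A=22 B=41 C=23 D=33 E=22] open={R4,R5,R6,R7,R8}
Step 12: commit R4 -> on_hand[A=22 B=48 C=30 D=33 E=28] avail[A=22 B=41 C=23 D=33 E=22] open={R5,R6,R7,R8}
Step 13: commit R7 -> on_hand[A=22 B=48 C=30 D=33 E=23] avail[A=22 B=41 C=23 D=33 E=22] open={R5,R6,R8}
Step 14: reserve R9 C 1 -> on_hand[A=22 B=48 C=30 D=33 E=23] avail[A=22 B=41 C=22 D=33 E=22] open={R5,R6,R8,R9}
Step 15: reserve R10 A 2 -> on_hand[A=22 B=48 C=30 D=33 E=23] avail[A=20 B=41 C=22 D=33 E=22] open={R10,R5,R6,R8,R9}
Step 16: commit R10 -> on_hand[A=20 B=48 C=30 D=33 E=23] avail[A=20 B=41 C=22 D=33 E=22] open={R5,R6,R8,R9}
Step 17: cancel R8 -> on_hand[A=20 B=48 C=30 D=33 E=23] avail[A=20 B=48 C=22 D=33 E=22] open={R5,R6,R9}
Step 18: reserve R11 A 5 -> on_hand[A=20 B=48 C=30 D=33 E=23] avail[A=15 B=48 C=22 D=33 E=22] open={R11,R5,R6,R9}
Step 19: commit R6 -> on_hand[A=20 B=48 C=23 D=33 E=23] avail[A=15 B=48 C=22 D=33 E=22] open={R11,R5,R9}
Step 20: commit R5 -> on_hand[A=20 B=48 C=23 D=33 E=22] avail[A=15 B=48 C=22 D=33 E=22] open={R11,R9}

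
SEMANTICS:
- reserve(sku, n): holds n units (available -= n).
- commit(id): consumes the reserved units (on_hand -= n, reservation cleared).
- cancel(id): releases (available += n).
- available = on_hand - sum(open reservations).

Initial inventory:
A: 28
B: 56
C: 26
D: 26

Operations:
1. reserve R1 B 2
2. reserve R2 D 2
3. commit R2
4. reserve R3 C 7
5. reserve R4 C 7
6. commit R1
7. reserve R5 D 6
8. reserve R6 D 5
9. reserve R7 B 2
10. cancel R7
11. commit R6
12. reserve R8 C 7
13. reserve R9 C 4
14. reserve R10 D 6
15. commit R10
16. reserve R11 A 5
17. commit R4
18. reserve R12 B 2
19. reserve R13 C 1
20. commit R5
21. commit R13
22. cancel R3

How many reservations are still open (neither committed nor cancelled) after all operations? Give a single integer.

Answer: 4

Derivation:
Step 1: reserve R1 B 2 -> on_hand[A=28 B=56 C=26 D=26] avail[A=28 B=54 C=26 D=26] open={R1}
Step 2: reserve R2 D 2 -> on_hand[A=28 B=56 C=26 D=26] avail[A=28 B=54 C=26 D=24] open={R1,R2}
Step 3: commit R2 -> on_hand[A=28 B=56 C=26 D=24] avail[A=28 B=54 C=26 D=24] open={R1}
Step 4: reserve R3 C 7 -> on_hand[A=28 B=56 C=26 D=24] avail[A=28 B=54 C=19 D=24] open={R1,R3}
Step 5: reserve R4 C 7 -> on_hand[A=28 B=56 C=26 D=24] avail[A=28 B=54 C=12 D=24] open={R1,R3,R4}
Step 6: commit R1 -> on_hand[A=28 B=54 C=26 D=24] avail[A=28 B=54 C=12 D=24] open={R3,R4}
Step 7: reserve R5 D 6 -> on_hand[A=28 B=54 C=26 D=24] avail[A=28 B=54 C=12 D=18] open={R3,R4,R5}
Step 8: reserve R6 D 5 -> on_hand[A=28 B=54 C=26 D=24] avail[A=28 B=54 C=12 D=13] open={R3,R4,R5,R6}
Step 9: reserve R7 B 2 -> on_hand[A=28 B=54 C=26 D=24] avail[A=28 B=52 C=12 D=13] open={R3,R4,R5,R6,R7}
Step 10: cancel R7 -> on_hand[A=28 B=54 C=26 D=24] avail[A=28 B=54 C=12 D=13] open={R3,R4,R5,R6}
Step 11: commit R6 -> on_hand[A=28 B=54 C=26 D=19] avail[A=28 B=54 C=12 D=13] open={R3,R4,R5}
Step 12: reserve R8 C 7 -> on_hand[A=28 B=54 C=26 D=19] avail[A=28 B=54 C=5 D=13] open={R3,R4,R5,R8}
Step 13: reserve R9 C 4 -> on_hand[A=28 B=54 C=26 D=19] avail[A=28 B=54 C=1 D=13] open={R3,R4,R5,R8,R9}
Step 14: reserve R10 D 6 -> on_hand[A=28 B=54 C=26 D=19] avail[A=28 B=54 C=1 D=7] open={R10,R3,R4,R5,R8,R9}
Step 15: commit R10 -> on_hand[A=28 B=54 C=26 D=13] avail[A=28 B=54 C=1 D=7] open={R3,R4,R5,R8,R9}
Step 16: reserve R11 A 5 -> on_hand[A=28 B=54 C=26 D=13] avail[A=23 B=54 C=1 D=7] open={R11,R3,R4,R5,R8,R9}
Step 17: commit R4 -> on_hand[A=28 B=54 C=19 D=13] avail[A=23 B=54 C=1 D=7] open={R11,R3,R5,R8,R9}
Step 18: reserve R12 B 2 -> on_hand[A=28 B=54 C=19 D=13] avail[A=23 B=52 C=1 D=7] open={R11,R12,R3,R5,R8,R9}
Step 19: reserve R13 C 1 -> on_hand[A=28 B=54 C=19 D=13] avail[A=23 B=52 C=0 D=7] open={R11,R12,R13,R3,R5,R8,R9}
Step 20: commit R5 -> on_hand[A=28 B=54 C=19 D=7] avail[A=23 B=52 C=0 D=7] open={R11,R12,R13,R3,R8,R9}
Step 21: commit R13 -> on_hand[A=28 B=54 C=18 D=7] avail[A=23 B=52 C=0 D=7] open={R11,R12,R3,R8,R9}
Step 22: cancel R3 -> on_hand[A=28 B=54 C=18 D=7] avail[A=23 B=52 C=7 D=7] open={R11,R12,R8,R9}
Open reservations: ['R11', 'R12', 'R8', 'R9'] -> 4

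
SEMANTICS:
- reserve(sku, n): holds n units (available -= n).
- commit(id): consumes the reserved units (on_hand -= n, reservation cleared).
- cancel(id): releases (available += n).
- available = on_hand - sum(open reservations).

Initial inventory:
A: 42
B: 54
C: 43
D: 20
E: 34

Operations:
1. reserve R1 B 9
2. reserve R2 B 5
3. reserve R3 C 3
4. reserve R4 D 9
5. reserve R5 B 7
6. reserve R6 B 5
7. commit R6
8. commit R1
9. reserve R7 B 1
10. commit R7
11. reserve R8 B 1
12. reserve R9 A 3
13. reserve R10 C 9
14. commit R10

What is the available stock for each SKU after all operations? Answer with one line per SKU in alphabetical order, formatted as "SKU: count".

Step 1: reserve R1 B 9 -> on_hand[A=42 B=54 C=43 D=20 E=34] avail[A=42 B=45 C=43 D=20 E=34] open={R1}
Step 2: reserve R2 B 5 -> on_hand[A=42 B=54 C=43 D=20 E=34] avail[A=42 B=40 C=43 D=20 E=34] open={R1,R2}
Step 3: reserve R3 C 3 -> on_hand[A=42 B=54 C=43 D=20 E=34] avail[A=42 B=40 C=40 D=20 E=34] open={R1,R2,R3}
Step 4: reserve R4 D 9 -> on_hand[A=42 B=54 C=43 D=20 E=34] avail[A=42 B=40 C=40 D=11 E=34] open={R1,R2,R3,R4}
Step 5: reserve R5 B 7 -> on_hand[A=42 B=54 C=43 D=20 E=34] avail[A=42 B=33 C=40 D=11 E=34] open={R1,R2,R3,R4,R5}
Step 6: reserve R6 B 5 -> on_hand[A=42 B=54 C=43 D=20 E=34] avail[A=42 B=28 C=40 D=11 E=34] open={R1,R2,R3,R4,R5,R6}
Step 7: commit R6 -> on_hand[A=42 B=49 C=43 D=20 E=34] avail[A=42 B=28 C=40 D=11 E=34] open={R1,R2,R3,R4,R5}
Step 8: commit R1 -> on_hand[A=42 B=40 C=43 D=20 E=34] avail[A=42 B=28 C=40 D=11 E=34] open={R2,R3,R4,R5}
Step 9: reserve R7 B 1 -> on_hand[A=42 B=40 C=43 D=20 E=34] avail[A=42 B=27 C=40 D=11 E=34] open={R2,R3,R4,R5,R7}
Step 10: commit R7 -> on_hand[A=42 B=39 C=43 D=20 E=34] avail[A=42 B=27 C=40 D=11 E=34] open={R2,R3,R4,R5}
Step 11: reserve R8 B 1 -> on_hand[A=42 B=39 C=43 D=20 E=34] avail[A=42 B=26 C=40 D=11 E=34] open={R2,R3,R4,R5,R8}
Step 12: reserve R9 A 3 -> on_hand[A=42 B=39 C=43 D=20 E=34] avail[A=39 B=26 C=40 D=11 E=34] open={R2,R3,R4,R5,R8,R9}
Step 13: reserve R10 C 9 -> on_hand[A=42 B=39 C=43 D=20 E=34] avail[A=39 B=26 C=31 D=11 E=34] open={R10,R2,R3,R4,R5,R8,R9}
Step 14: commit R10 -> on_hand[A=42 B=39 C=34 D=20 E=34] avail[A=39 B=26 C=31 D=11 E=34] open={R2,R3,R4,R5,R8,R9}

Answer: A: 39
B: 26
C: 31
D: 11
E: 34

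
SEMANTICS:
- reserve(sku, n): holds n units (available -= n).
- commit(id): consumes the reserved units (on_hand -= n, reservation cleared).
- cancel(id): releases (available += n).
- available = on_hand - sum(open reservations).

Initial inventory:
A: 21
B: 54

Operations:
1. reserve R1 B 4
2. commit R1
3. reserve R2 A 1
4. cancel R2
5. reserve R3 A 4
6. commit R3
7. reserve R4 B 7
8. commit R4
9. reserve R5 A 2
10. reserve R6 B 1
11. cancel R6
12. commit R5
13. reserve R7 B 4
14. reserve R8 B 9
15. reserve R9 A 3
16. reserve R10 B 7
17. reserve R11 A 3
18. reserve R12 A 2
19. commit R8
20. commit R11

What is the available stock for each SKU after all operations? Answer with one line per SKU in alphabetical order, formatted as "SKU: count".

Answer: A: 7
B: 23

Derivation:
Step 1: reserve R1 B 4 -> on_hand[A=21 B=54] avail[A=21 B=50] open={R1}
Step 2: commit R1 -> on_hand[A=21 B=50] avail[A=21 B=50] open={}
Step 3: reserve R2 A 1 -> on_hand[A=21 B=50] avail[A=20 B=50] open={R2}
Step 4: cancel R2 -> on_hand[A=21 B=50] avail[A=21 B=50] open={}
Step 5: reserve R3 A 4 -> on_hand[A=21 B=50] avail[A=17 B=50] open={R3}
Step 6: commit R3 -> on_hand[A=17 B=50] avail[A=17 B=50] open={}
Step 7: reserve R4 B 7 -> on_hand[A=17 B=50] avail[A=17 B=43] open={R4}
Step 8: commit R4 -> on_hand[A=17 B=43] avail[A=17 B=43] open={}
Step 9: reserve R5 A 2 -> on_hand[A=17 B=43] avail[A=15 B=43] open={R5}
Step 10: reserve R6 B 1 -> on_hand[A=17 B=43] avail[A=15 B=42] open={R5,R6}
Step 11: cancel R6 -> on_hand[A=17 B=43] avail[A=15 B=43] open={R5}
Step 12: commit R5 -> on_hand[A=15 B=43] avail[A=15 B=43] open={}
Step 13: reserve R7 B 4 -> on_hand[A=15 B=43] avail[A=15 B=39] open={R7}
Step 14: reserve R8 B 9 -> on_hand[A=15 B=43] avail[A=15 B=30] open={R7,R8}
Step 15: reserve R9 A 3 -> on_hand[A=15 B=43] avail[A=12 B=30] open={R7,R8,R9}
Step 16: reserve R10 B 7 -> on_hand[A=15 B=43] avail[A=12 B=23] open={R10,R7,R8,R9}
Step 17: reserve R11 A 3 -> on_hand[A=15 B=43] avail[A=9 B=23] open={R10,R11,R7,R8,R9}
Step 18: reserve R12 A 2 -> on_hand[A=15 B=43] avail[A=7 B=23] open={R10,R11,R12,R7,R8,R9}
Step 19: commit R8 -> on_hand[A=15 B=34] avail[A=7 B=23] open={R10,R11,R12,R7,R9}
Step 20: commit R11 -> on_hand[A=12 B=34] avail[A=7 B=23] open={R10,R12,R7,R9}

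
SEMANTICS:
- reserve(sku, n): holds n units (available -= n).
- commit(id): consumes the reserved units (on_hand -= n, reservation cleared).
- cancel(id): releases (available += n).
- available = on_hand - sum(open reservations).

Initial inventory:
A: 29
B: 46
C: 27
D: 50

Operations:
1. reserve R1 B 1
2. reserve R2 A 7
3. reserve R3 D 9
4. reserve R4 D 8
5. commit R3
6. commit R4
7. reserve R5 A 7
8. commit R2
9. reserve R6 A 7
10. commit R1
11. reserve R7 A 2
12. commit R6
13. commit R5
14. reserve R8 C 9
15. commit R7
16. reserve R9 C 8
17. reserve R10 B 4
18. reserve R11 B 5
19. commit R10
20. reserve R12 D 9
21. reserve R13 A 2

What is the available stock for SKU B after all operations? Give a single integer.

Step 1: reserve R1 B 1 -> on_hand[A=29 B=46 C=27 D=50] avail[A=29 B=45 C=27 D=50] open={R1}
Step 2: reserve R2 A 7 -> on_hand[A=29 B=46 C=27 D=50] avail[A=22 B=45 C=27 D=50] open={R1,R2}
Step 3: reserve R3 D 9 -> on_hand[A=29 B=46 C=27 D=50] avail[A=22 B=45 C=27 D=41] open={R1,R2,R3}
Step 4: reserve R4 D 8 -> on_hand[A=29 B=46 C=27 D=50] avail[A=22 B=45 C=27 D=33] open={R1,R2,R3,R4}
Step 5: commit R3 -> on_hand[A=29 B=46 C=27 D=41] avail[A=22 B=45 C=27 D=33] open={R1,R2,R4}
Step 6: commit R4 -> on_hand[A=29 B=46 C=27 D=33] avail[A=22 B=45 C=27 D=33] open={R1,R2}
Step 7: reserve R5 A 7 -> on_hand[A=29 B=46 C=27 D=33] avail[A=15 B=45 C=27 D=33] open={R1,R2,R5}
Step 8: commit R2 -> on_hand[A=22 B=46 C=27 D=33] avail[A=15 B=45 C=27 D=33] open={R1,R5}
Step 9: reserve R6 A 7 -> on_hand[A=22 B=46 C=27 D=33] avail[A=8 B=45 C=27 D=33] open={R1,R5,R6}
Step 10: commit R1 -> on_hand[A=22 B=45 C=27 D=33] avail[A=8 B=45 C=27 D=33] open={R5,R6}
Step 11: reserve R7 A 2 -> on_hand[A=22 B=45 C=27 D=33] avail[A=6 B=45 C=27 D=33] open={R5,R6,R7}
Step 12: commit R6 -> on_hand[A=15 B=45 C=27 D=33] avail[A=6 B=45 C=27 D=33] open={R5,R7}
Step 13: commit R5 -> on_hand[A=8 B=45 C=27 D=33] avail[A=6 B=45 C=27 D=33] open={R7}
Step 14: reserve R8 C 9 -> on_hand[A=8 B=45 C=27 D=33] avail[A=6 B=45 C=18 D=33] open={R7,R8}
Step 15: commit R7 -> on_hand[A=6 B=45 C=27 D=33] avail[A=6 B=45 C=18 D=33] open={R8}
Step 16: reserve R9 C 8 -> on_hand[A=6 B=45 C=27 D=33] avail[A=6 B=45 C=10 D=33] open={R8,R9}
Step 17: reserve R10 B 4 -> on_hand[A=6 B=45 C=27 D=33] avail[A=6 B=41 C=10 D=33] open={R10,R8,R9}
Step 18: reserve R11 B 5 -> on_hand[A=6 B=45 C=27 D=33] avail[A=6 B=36 C=10 D=33] open={R10,R11,R8,R9}
Step 19: commit R10 -> on_hand[A=6 B=41 C=27 D=33] avail[A=6 B=36 C=10 D=33] open={R11,R8,R9}
Step 20: reserve R12 D 9 -> on_hand[A=6 B=41 C=27 D=33] avail[A=6 B=36 C=10 D=24] open={R11,R12,R8,R9}
Step 21: reserve R13 A 2 -> on_hand[A=6 B=41 C=27 D=33] avail[A=4 B=36 C=10 D=24] open={R11,R12,R13,R8,R9}
Final available[B] = 36

Answer: 36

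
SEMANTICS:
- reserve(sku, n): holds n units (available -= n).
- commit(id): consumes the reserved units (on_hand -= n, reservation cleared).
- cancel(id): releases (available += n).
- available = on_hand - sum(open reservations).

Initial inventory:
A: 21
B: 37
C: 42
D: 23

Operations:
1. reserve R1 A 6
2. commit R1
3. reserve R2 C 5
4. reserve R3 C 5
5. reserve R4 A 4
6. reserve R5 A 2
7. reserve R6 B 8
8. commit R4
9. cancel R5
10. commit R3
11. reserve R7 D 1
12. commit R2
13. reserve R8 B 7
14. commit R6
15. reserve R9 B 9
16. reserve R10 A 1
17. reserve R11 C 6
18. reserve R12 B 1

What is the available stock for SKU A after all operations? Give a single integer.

Step 1: reserve R1 A 6 -> on_hand[A=21 B=37 C=42 D=23] avail[A=15 B=37 C=42 D=23] open={R1}
Step 2: commit R1 -> on_hand[A=15 B=37 C=42 D=23] avail[A=15 B=37 C=42 D=23] open={}
Step 3: reserve R2 C 5 -> on_hand[A=15 B=37 C=42 D=23] avail[A=15 B=37 C=37 D=23] open={R2}
Step 4: reserve R3 C 5 -> on_hand[A=15 B=37 C=42 D=23] avail[A=15 B=37 C=32 D=23] open={R2,R3}
Step 5: reserve R4 A 4 -> on_hand[A=15 B=37 C=42 D=23] avail[A=11 B=37 C=32 D=23] open={R2,R3,R4}
Step 6: reserve R5 A 2 -> on_hand[A=15 B=37 C=42 D=23] avail[A=9 B=37 C=32 D=23] open={R2,R3,R4,R5}
Step 7: reserve R6 B 8 -> on_hand[A=15 B=37 C=42 D=23] avail[A=9 B=29 C=32 D=23] open={R2,R3,R4,R5,R6}
Step 8: commit R4 -> on_hand[A=11 B=37 C=42 D=23] avail[A=9 B=29 C=32 D=23] open={R2,R3,R5,R6}
Step 9: cancel R5 -> on_hand[A=11 B=37 C=42 D=23] avail[A=11 B=29 C=32 D=23] open={R2,R3,R6}
Step 10: commit R3 -> on_hand[A=11 B=37 C=37 D=23] avail[A=11 B=29 C=32 D=23] open={R2,R6}
Step 11: reserve R7 D 1 -> on_hand[A=11 B=37 C=37 D=23] avail[A=11 B=29 C=32 D=22] open={R2,R6,R7}
Step 12: commit R2 -> on_hand[A=11 B=37 C=32 D=23] avail[A=11 B=29 C=32 D=22] open={R6,R7}
Step 13: reserve R8 B 7 -> on_hand[A=11 B=37 C=32 D=23] avail[A=11 B=22 C=32 D=22] open={R6,R7,R8}
Step 14: commit R6 -> on_hand[A=11 B=29 C=32 D=23] avail[A=11 B=22 C=32 D=22] open={R7,R8}
Step 15: reserve R9 B 9 -> on_hand[A=11 B=29 C=32 D=23] avail[A=11 B=13 C=32 D=22] open={R7,R8,R9}
Step 16: reserve R10 A 1 -> on_hand[A=11 B=29 C=32 D=23] avail[A=10 B=13 C=32 D=22] open={R10,R7,R8,R9}
Step 17: reserve R11 C 6 -> on_hand[A=11 B=29 C=32 D=23] avail[A=10 B=13 C=26 D=22] open={R10,R11,R7,R8,R9}
Step 18: reserve R12 B 1 -> on_hand[A=11 B=29 C=32 D=23] avail[A=10 B=12 C=26 D=22] open={R10,R11,R12,R7,R8,R9}
Final available[A] = 10

Answer: 10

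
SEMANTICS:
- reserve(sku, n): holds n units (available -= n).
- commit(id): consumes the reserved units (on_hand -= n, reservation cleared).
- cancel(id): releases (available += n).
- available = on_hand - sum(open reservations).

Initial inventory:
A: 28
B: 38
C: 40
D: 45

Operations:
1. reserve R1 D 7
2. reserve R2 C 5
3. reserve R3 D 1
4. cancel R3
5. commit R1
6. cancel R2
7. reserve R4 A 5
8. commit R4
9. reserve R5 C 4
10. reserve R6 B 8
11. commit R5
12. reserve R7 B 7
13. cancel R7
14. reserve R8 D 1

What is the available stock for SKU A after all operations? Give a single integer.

Answer: 23

Derivation:
Step 1: reserve R1 D 7 -> on_hand[A=28 B=38 C=40 D=45] avail[A=28 B=38 C=40 D=38] open={R1}
Step 2: reserve R2 C 5 -> on_hand[A=28 B=38 C=40 D=45] avail[A=28 B=38 C=35 D=38] open={R1,R2}
Step 3: reserve R3 D 1 -> on_hand[A=28 B=38 C=40 D=45] avail[A=28 B=38 C=35 D=37] open={R1,R2,R3}
Step 4: cancel R3 -> on_hand[A=28 B=38 C=40 D=45] avail[A=28 B=38 C=35 D=38] open={R1,R2}
Step 5: commit R1 -> on_hand[A=28 B=38 C=40 D=38] avail[A=28 B=38 C=35 D=38] open={R2}
Step 6: cancel R2 -> on_hand[A=28 B=38 C=40 D=38] avail[A=28 B=38 C=40 D=38] open={}
Step 7: reserve R4 A 5 -> on_hand[A=28 B=38 C=40 D=38] avail[A=23 B=38 C=40 D=38] open={R4}
Step 8: commit R4 -> on_hand[A=23 B=38 C=40 D=38] avail[A=23 B=38 C=40 D=38] open={}
Step 9: reserve R5 C 4 -> on_hand[A=23 B=38 C=40 D=38] avail[A=23 B=38 C=36 D=38] open={R5}
Step 10: reserve R6 B 8 -> on_hand[A=23 B=38 C=40 D=38] avail[A=23 B=30 C=36 D=38] open={R5,R6}
Step 11: commit R5 -> on_hand[A=23 B=38 C=36 D=38] avail[A=23 B=30 C=36 D=38] open={R6}
Step 12: reserve R7 B 7 -> on_hand[A=23 B=38 C=36 D=38] avail[A=23 B=23 C=36 D=38] open={R6,R7}
Step 13: cancel R7 -> on_hand[A=23 B=38 C=36 D=38] avail[A=23 B=30 C=36 D=38] open={R6}
Step 14: reserve R8 D 1 -> on_hand[A=23 B=38 C=36 D=38] avail[A=23 B=30 C=36 D=37] open={R6,R8}
Final available[A] = 23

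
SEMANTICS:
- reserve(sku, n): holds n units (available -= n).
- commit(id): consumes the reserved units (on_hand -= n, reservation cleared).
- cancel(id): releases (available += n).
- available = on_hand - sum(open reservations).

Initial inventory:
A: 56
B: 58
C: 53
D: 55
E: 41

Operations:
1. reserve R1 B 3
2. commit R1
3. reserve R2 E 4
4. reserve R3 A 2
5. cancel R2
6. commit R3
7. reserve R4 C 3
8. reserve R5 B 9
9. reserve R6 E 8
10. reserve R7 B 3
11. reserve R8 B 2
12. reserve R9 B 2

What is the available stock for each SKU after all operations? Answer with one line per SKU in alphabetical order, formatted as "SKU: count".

Answer: A: 54
B: 39
C: 50
D: 55
E: 33

Derivation:
Step 1: reserve R1 B 3 -> on_hand[A=56 B=58 C=53 D=55 E=41] avail[A=56 B=55 C=53 D=55 E=41] open={R1}
Step 2: commit R1 -> on_hand[A=56 B=55 C=53 D=55 E=41] avail[A=56 B=55 C=53 D=55 E=41] open={}
Step 3: reserve R2 E 4 -> on_hand[A=56 B=55 C=53 D=55 E=41] avail[A=56 B=55 C=53 D=55 E=37] open={R2}
Step 4: reserve R3 A 2 -> on_hand[A=56 B=55 C=53 D=55 E=41] avail[A=54 B=55 C=53 D=55 E=37] open={R2,R3}
Step 5: cancel R2 -> on_hand[A=56 B=55 C=53 D=55 E=41] avail[A=54 B=55 C=53 D=55 E=41] open={R3}
Step 6: commit R3 -> on_hand[A=54 B=55 C=53 D=55 E=41] avail[A=54 B=55 C=53 D=55 E=41] open={}
Step 7: reserve R4 C 3 -> on_hand[A=54 B=55 C=53 D=55 E=41] avail[A=54 B=55 C=50 D=55 E=41] open={R4}
Step 8: reserve R5 B 9 -> on_hand[A=54 B=55 C=53 D=55 E=41] avail[A=54 B=46 C=50 D=55 E=41] open={R4,R5}
Step 9: reserve R6 E 8 -> on_hand[A=54 B=55 C=53 D=55 E=41] avail[A=54 B=46 C=50 D=55 E=33] open={R4,R5,R6}
Step 10: reserve R7 B 3 -> on_hand[A=54 B=55 C=53 D=55 E=41] avail[A=54 B=43 C=50 D=55 E=33] open={R4,R5,R6,R7}
Step 11: reserve R8 B 2 -> on_hand[A=54 B=55 C=53 D=55 E=41] avail[A=54 B=41 C=50 D=55 E=33] open={R4,R5,R6,R7,R8}
Step 12: reserve R9 B 2 -> on_hand[A=54 B=55 C=53 D=55 E=41] avail[A=54 B=39 C=50 D=55 E=33] open={R4,R5,R6,R7,R8,R9}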